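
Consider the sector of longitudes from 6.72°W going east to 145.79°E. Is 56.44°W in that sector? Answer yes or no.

No

Band width going east from -6.72° to +145.79°: ((145.79 − -6.72) mod 360) = 152.51°.
Offset of -56.44° east of the west edge: ((-56.44 − -6.72) mod 360) = 310.28°.
310.28° > 152.51° ⇒ outside.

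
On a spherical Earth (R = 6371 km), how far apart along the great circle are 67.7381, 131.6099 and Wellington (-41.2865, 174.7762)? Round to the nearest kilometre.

12650 km

Δλ = 174.7762 − 131.6099 = 43.1663°.
Δφ = -41.2865 − 67.7381 = -109.0246°.
a = sin²(Δφ/2) + cos φ₁ · cos φ₂ · sin²(Δλ/2) = 0.701507.
c = 2·atan2(√a, √(1−a)) = 1.98560 rad → d = 6371·c ≈ 12650.28 km.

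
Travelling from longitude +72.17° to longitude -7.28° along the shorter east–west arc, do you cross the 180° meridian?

Signed shortest Δλ = ((-7.28 − 72.17 + 180) mod 360) − 180 = -79.45°.
Going west by 79.45° from +72.17° reaches -7.28° without touching 180°.

No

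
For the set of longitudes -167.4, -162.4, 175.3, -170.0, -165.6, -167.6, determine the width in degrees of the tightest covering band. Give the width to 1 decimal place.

Sort the longitudes: -170.0°, -167.6°, -167.4°, -165.6°, -162.4°, +175.3°.
Eastward gaps between consecutive values (wrapping around): 2.4°, 0.2°, 1.8°, 3.2°, 337.7°, 14.7°.
Largest gap = 337.7° ⇒ minimal covering band is its complement: 360° − 337.7° = 22.3°.
Band runs from +175.3° eastward to -162.4°, crossing the antimeridian.

22.3°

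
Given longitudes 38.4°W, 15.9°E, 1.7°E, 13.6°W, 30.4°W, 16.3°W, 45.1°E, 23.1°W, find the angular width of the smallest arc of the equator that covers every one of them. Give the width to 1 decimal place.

83.5°

Sort the longitudes: -38.4°, -30.4°, -23.1°, -16.3°, -13.6°, +1.7°, +15.9°, +45.1°.
Eastward gaps between consecutive values (wrapping around): 8.0°, 7.3°, 6.8°, 2.7°, 15.3°, 14.2°, 29.2°, 276.5°.
Largest gap = 276.5° ⇒ minimal covering band is its complement: 360° − 276.5° = 83.5°.
Band runs from -38.4° eastward to +45.1°.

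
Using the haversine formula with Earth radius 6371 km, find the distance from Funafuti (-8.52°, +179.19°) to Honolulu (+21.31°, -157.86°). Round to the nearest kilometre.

4157 km

Δλ = -157.86 − 179.19 = -337.05°; wrapped into (−180°, 180°]: 22.95°.
Δφ = 21.31 − -8.52 = 29.83°.
a = sin²(Δφ/2) + cos φ₁ · cos φ₂ · sin²(Δλ/2) = 0.102712.
c = 2·atan2(√a, √(1−a)) = 0.65249 rad → d = 6371·c ≈ 4156.99 km.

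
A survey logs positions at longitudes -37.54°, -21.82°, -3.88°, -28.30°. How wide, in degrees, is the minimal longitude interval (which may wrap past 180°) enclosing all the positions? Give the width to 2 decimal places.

Sort the longitudes: -37.54°, -28.30°, -21.82°, -3.88°.
Eastward gaps between consecutive values (wrapping around): 9.24°, 6.48°, 17.94°, 326.34°.
Largest gap = 326.34° ⇒ minimal covering band is its complement: 360° − 326.34° = 33.66°.
Band runs from -37.54° eastward to -3.88°.

33.66°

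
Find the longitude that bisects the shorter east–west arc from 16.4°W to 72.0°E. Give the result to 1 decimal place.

27.8°E

Signed shortest Δλ from -16.4° to +72.0° is +88.4°.
Midpoint longitude = -16.4° + (+88.4°)/2 = -16.4° + 44.2° = +27.8°.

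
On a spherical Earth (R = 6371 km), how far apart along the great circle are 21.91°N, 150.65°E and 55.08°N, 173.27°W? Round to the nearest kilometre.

4745 km

Δλ = -173.27 − 150.65 = -323.92°; wrapped into (−180°, 180°]: 36.08°.
Δφ = 55.08 − 21.91 = 33.17°.
a = sin²(Δφ/2) + cos φ₁ · cos φ₂ · sin²(Δλ/2) = 0.132407.
c = 2·atan2(√a, √(1−a)) = 0.74485 rad → d = 6371·c ≈ 4745.47 km.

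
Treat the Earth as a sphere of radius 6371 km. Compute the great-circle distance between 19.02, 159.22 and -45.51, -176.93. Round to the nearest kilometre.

Δλ = -176.93 − 159.22 = -336.15°; wrapped into (−180°, 180°]: 23.85°.
Δφ = -45.51 − 19.02 = -64.53°.
a = sin²(Δφ/2) + cos φ₁ · cos φ₂ · sin²(Δλ/2) = 0.313268.
c = 2·atan2(√a, √(1−a)) = 1.18806 rad → d = 6371·c ≈ 7569.11 km.

7569 km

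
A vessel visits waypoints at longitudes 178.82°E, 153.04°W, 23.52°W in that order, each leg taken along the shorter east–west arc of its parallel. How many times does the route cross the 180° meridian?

1

Leg 1: +178.82° → -153.04°, shortest Δλ = 28.14° (east) — crosses 180°.
Leg 2: -153.04° → -23.52°, shortest Δλ = 129.52° (east) — does not cross 180°.
Total crossings: 1.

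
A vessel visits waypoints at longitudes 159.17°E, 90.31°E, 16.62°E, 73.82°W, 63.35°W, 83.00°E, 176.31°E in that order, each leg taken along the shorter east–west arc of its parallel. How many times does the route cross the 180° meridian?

0

Leg 1: +159.17° → +90.31°, shortest Δλ = -68.86° (west) — does not cross 180°.
Leg 2: +90.31° → +16.62°, shortest Δλ = -73.69° (west) — does not cross 180°.
Leg 3: +16.62° → -73.82°, shortest Δλ = -90.44° (west) — does not cross 180°.
Leg 4: -73.82° → -63.35°, shortest Δλ = 10.47° (east) — does not cross 180°.
Leg 5: -63.35° → +83.00°, shortest Δλ = 146.35° (east) — does not cross 180°.
Leg 6: +83.00° → +176.31°, shortest Δλ = 93.31° (east) — does not cross 180°.
Total crossings: 0.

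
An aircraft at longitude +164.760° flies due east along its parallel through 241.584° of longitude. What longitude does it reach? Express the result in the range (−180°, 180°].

+46.344°

Start at +164.760°; shift +241.584° → +406.344°.
+406.344° lies outside (−180°, 180°]; subtract 360° → +46.344°.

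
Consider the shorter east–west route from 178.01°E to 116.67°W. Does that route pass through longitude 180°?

Naïve |-116.67 − 178.01| = 294.68° > 180°, so the shorter arc goes the other way round — across 180°.
Signed shortest Δλ = ((-116.67 − 178.01 + 180) mod 360) − 180 = 65.32°.
Going east by 65.32° from +178.01° passes through 180° before reaching -116.67°.

Yes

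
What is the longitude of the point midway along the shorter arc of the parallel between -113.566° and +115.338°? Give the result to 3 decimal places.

Signed shortest Δλ from -113.566° to +115.338° is -131.096°.
Midpoint longitude = -113.566° + (-131.096°)/2 = -113.566° − 65.548° = -179.114°.
(The naïve average (-113.566 + +115.338)/2 = 0.886° is on the wrong side of the globe.)

-179.114°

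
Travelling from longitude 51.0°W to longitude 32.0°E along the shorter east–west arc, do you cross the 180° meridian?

Signed shortest Δλ = ((32.0 − -51.0 + 180) mod 360) − 180 = 83.0°.
Going east by 83.0° from -51.0° reaches +32.0° without touching 180°.

No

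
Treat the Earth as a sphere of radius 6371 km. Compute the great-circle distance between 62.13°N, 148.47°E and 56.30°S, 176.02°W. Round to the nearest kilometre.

Δλ = -176.02 − 148.47 = -324.49°; wrapped into (−180°, 180°]: 35.51°.
Δφ = -56.30 − 62.13 = -118.43°.
a = sin²(Δφ/2) + cos φ₁ · cos φ₂ · sin²(Δλ/2) = 0.762162.
c = 2·atan2(√a, √(1−a)) = 2.12272 rad → d = 6371·c ≈ 13523.83 km.

13524 km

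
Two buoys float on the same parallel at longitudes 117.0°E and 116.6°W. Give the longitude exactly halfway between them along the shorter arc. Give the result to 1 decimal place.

179.8°W

Signed shortest Δλ from +117.0° to -116.6° is +126.4°.
Midpoint longitude = +117.0° + (+126.4°)/2 = +117.0° + 63.2° = +180.2°.
Normalise into (−180°, 180°]: -179.8°.
(The naïve average (+117.0 + -116.6)/2 = 0.2° is on the wrong side of the globe.)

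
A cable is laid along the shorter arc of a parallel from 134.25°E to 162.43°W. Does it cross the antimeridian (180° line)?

Yes

Naïve |-162.43 − 134.25| = 296.68° > 180°, so the shorter arc goes the other way round — across 180°.
Signed shortest Δλ = ((-162.43 − 134.25 + 180) mod 360) − 180 = 63.32°.
Going east by 63.32° from +134.25° passes through 180° before reaching -162.43°.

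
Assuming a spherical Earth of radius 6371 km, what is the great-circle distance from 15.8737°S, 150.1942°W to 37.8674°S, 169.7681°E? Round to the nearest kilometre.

4612 km

Δλ = 169.7681 − -150.1942 = 319.9623°; wrapped into (−180°, 180°]: -40.0377°.
Δφ = -37.8674 − -15.8737 = -21.9937°.
a = sin²(Δφ/2) + cos φ₁ · cos φ₂ · sin²(Δλ/2) = 0.125373.
c = 2·atan2(√a, √(1−a)) = 0.72386 rad → d = 6371·c ≈ 4611.72 km.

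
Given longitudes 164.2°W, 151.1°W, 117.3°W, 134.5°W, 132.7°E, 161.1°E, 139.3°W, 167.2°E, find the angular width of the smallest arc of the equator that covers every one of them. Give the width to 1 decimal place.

Sort the longitudes: -164.2°, -151.1°, -139.3°, -134.5°, -117.3°, +132.7°, +161.1°, +167.2°.
Eastward gaps between consecutive values (wrapping around): 13.1°, 11.8°, 4.8°, 17.2°, 250.0°, 28.4°, 6.1°, 28.6°.
Largest gap = 250.0° ⇒ minimal covering band is its complement: 360° − 250.0° = 110.0°.
Band runs from +132.7° eastward to -117.3°, crossing the antimeridian.

110.0°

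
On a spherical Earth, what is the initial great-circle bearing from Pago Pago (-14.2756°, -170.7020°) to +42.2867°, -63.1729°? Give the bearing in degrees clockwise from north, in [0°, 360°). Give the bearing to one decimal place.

Δλ = -63.1729 − -170.7020 = 107.5291°.
θ = atan2( sin Δλ · cos φ₂ , cos φ₁ · sin φ₂ − sin φ₁ · cos φ₂ · cos Δλ )
  = atan2(0.70543, 0.59712) = 49.754° → normalised to [0°, 360°): 49.754°.

49.8°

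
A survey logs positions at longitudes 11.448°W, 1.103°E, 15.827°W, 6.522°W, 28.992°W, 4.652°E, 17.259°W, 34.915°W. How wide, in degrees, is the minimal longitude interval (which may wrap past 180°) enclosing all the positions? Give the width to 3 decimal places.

Sort the longitudes: -34.915°, -28.992°, -17.259°, -15.827°, -11.448°, -6.522°, +1.103°, +4.652°.
Eastward gaps between consecutive values (wrapping around): 5.923°, 11.733°, 1.432°, 4.379°, 4.926°, 7.625°, 3.549°, 320.433°.
Largest gap = 320.433° ⇒ minimal covering band is its complement: 360° − 320.433° = 39.567°.
Band runs from -34.915° eastward to +4.652°.

39.567°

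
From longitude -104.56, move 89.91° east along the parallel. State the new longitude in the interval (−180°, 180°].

-14.65°

Start at -104.56°; shift +89.91° → -14.65°.
-14.65° already lies in (−180°, 180°].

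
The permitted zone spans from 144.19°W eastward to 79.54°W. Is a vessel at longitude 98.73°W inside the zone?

Band width going east from -144.19° to -79.54°: ((-79.54 − -144.19) mod 360) = 64.65°.
Offset of -98.73° east of the west edge: ((-98.73 − -144.19) mod 360) = 45.46°.
45.46° ≤ 64.65° ⇒ inside.

Yes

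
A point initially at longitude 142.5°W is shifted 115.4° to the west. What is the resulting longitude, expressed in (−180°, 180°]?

102.1°E

Start at -142.5°; shift −115.4° → -257.9°.
-257.9° lies outside (−180°, 180°]; add 360° → +102.1°.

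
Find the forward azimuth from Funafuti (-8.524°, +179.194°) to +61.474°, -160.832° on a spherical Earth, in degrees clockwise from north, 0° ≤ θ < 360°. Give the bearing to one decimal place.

Δλ = -160.832 − 179.194 = -340.026°; wrapped into (−180°, 180°]: 19.974°.
θ = atan2( sin Δλ · cos φ₂ , cos φ₁ · sin φ₂ − sin φ₁ · cos φ₂ · cos Δλ )
  = atan2(0.16313, 0.93542) = 9.892° → normalised to [0°, 360°): 9.892°.

9.9°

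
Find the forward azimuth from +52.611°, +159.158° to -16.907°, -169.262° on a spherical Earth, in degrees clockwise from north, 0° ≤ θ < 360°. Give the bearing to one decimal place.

Δλ = -169.262 − 159.158 = -328.420°; wrapped into (−180°, 180°]: 31.580°.
θ = atan2( sin Δλ · cos φ₂ , cos φ₁ · sin φ₂ − sin φ₁ · cos φ₂ · cos Δλ )
  = atan2(0.50105, -0.82421) = 148.704° → normalised to [0°, 360°): 148.704°.

148.7°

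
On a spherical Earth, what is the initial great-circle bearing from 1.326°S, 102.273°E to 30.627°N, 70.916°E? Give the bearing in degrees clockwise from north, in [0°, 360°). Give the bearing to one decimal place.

319.6°

Δλ = 70.916 − 102.273 = -31.357°.
θ = atan2( sin Δλ · cos φ₂ , cos φ₁ · sin φ₂ − sin φ₁ · cos φ₂ · cos Δλ )
  = atan2(-0.44778, 0.52631) = -40.390° → normalised to [0°, 360°): 319.610°.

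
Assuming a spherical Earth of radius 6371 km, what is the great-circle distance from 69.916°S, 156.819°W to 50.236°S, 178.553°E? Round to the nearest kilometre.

Δλ = 178.553 − -156.819 = 335.372°; wrapped into (−180°, 180°]: -24.628°.
Δφ = -50.236 − -69.916 = 19.680°.
a = sin²(Δφ/2) + cos φ₁ · cos φ₂ · sin²(Δλ/2) = 0.039196.
c = 2·atan2(√a, √(1−a)) = 0.39859 rad → d = 6371·c ≈ 2539.44 km.

2539 km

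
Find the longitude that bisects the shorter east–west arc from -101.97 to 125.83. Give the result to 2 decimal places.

-168.07°

Signed shortest Δλ from -101.97° to +125.83° is -132.20°.
Midpoint longitude = -101.97° + (-132.20°)/2 = -101.97° − 66.10° = -168.07°.
(The naïve average (-101.97 + +125.83)/2 = 11.93° is on the wrong side of the globe.)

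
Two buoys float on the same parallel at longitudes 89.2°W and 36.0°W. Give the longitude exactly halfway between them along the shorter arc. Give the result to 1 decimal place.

62.6°W

Signed shortest Δλ from -89.2° to -36.0° is +53.2°.
Midpoint longitude = -89.2° + (+53.2°)/2 = -89.2° + 26.6° = -62.6°.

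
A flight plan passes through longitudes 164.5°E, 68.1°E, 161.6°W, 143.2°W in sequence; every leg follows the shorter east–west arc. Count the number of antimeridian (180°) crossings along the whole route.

1

Leg 1: +164.5° → +68.1°, shortest Δλ = -96.4° (west) — does not cross 180°.
Leg 2: +68.1° → -161.6°, shortest Δλ = 130.3° (east) — crosses 180°.
Leg 3: -161.6° → -143.2°, shortest Δλ = 18.4° (east) — does not cross 180°.
Total crossings: 1.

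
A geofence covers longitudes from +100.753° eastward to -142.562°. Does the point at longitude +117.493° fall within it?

Yes

Band width going east from +100.753° to -142.562°: ((-142.562 − 100.753) mod 360) = 116.685°.
Offset of +117.493° east of the west edge: ((117.493 − 100.753) mod 360) = 16.740°.
16.740° ≤ 116.685° ⇒ inside.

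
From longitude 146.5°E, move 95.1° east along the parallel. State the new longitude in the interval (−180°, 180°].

118.4°W

Start at +146.5°; shift +95.1° → +241.6°.
+241.6° lies outside (−180°, 180°]; subtract 360° → -118.4°.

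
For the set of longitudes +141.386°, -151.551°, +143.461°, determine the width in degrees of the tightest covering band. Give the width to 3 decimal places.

67.063°

Sort the longitudes: -151.551°, +141.386°, +143.461°.
Eastward gaps between consecutive values (wrapping around): 292.937°, 2.075°, 64.988°.
Largest gap = 292.937° ⇒ minimal covering band is its complement: 360° − 292.937° = 67.063°.
Band runs from +141.386° eastward to -151.551°, crossing the antimeridian.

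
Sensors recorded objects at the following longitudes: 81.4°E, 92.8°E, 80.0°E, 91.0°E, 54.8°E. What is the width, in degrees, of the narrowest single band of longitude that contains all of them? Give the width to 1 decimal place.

38.0°

Sort the longitudes: +54.8°, +80.0°, +81.4°, +91.0°, +92.8°.
Eastward gaps between consecutive values (wrapping around): 25.2°, 1.4°, 9.6°, 1.8°, 322.0°.
Largest gap = 322.0° ⇒ minimal covering band is its complement: 360° − 322.0° = 38.0°.
Band runs from +54.8° eastward to +92.8°.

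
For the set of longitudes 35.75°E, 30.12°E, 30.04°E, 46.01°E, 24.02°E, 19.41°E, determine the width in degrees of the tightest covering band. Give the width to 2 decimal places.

Sort the longitudes: +19.41°, +24.02°, +30.04°, +30.12°, +35.75°, +46.01°.
Eastward gaps between consecutive values (wrapping around): 4.61°, 6.02°, 0.08°, 5.63°, 10.26°, 333.40°.
Largest gap = 333.40° ⇒ minimal covering band is its complement: 360° − 333.40° = 26.60°.
Band runs from +19.41° eastward to +46.01°.

26.60°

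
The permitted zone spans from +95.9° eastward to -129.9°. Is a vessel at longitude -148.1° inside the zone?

Yes

Band width going east from +95.9° to -129.9°: ((-129.9 − 95.9) mod 360) = 134.2°.
Offset of -148.1° east of the west edge: ((-148.1 − 95.9) mod 360) = 116.0°.
116.0° ≤ 134.2° ⇒ inside.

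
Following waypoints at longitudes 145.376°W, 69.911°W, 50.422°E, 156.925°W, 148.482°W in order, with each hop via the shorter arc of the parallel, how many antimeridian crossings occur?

1

Leg 1: -145.376° → -69.911°, shortest Δλ = 75.465° (east) — does not cross 180°.
Leg 2: -69.911° → +50.422°, shortest Δλ = 120.333° (east) — does not cross 180°.
Leg 3: +50.422° → -156.925°, shortest Δλ = 152.653° (east) — crosses 180°.
Leg 4: -156.925° → -148.482°, shortest Δλ = 8.443° (east) — does not cross 180°.
Total crossings: 1.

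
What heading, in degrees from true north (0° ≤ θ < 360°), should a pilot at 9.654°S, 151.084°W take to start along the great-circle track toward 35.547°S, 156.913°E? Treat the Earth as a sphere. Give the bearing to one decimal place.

Δλ = 156.913 − -151.084 = 307.997°; wrapped into (−180°, 180°]: -52.003°.
θ = atan2( sin Δλ · cos φ₂ , cos φ₁ · sin φ₂ − sin φ₁ · cos φ₂ · cos Δλ )
  = atan2(-0.64118, -0.48914) = -127.339° → normalised to [0°, 360°): 232.661°.

232.7°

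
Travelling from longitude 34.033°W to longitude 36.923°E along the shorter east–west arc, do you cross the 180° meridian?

No

Signed shortest Δλ = ((36.923 − -34.033 + 180) mod 360) − 180 = 70.956°.
Going east by 70.956° from -34.033° reaches +36.923° without touching 180°.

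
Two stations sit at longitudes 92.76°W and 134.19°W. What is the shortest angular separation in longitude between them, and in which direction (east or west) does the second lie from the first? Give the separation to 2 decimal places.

41.43° west

Raw difference: -134.19 − -92.76 = -41.43°.
Normalise into (−180°, 180°]: -41.43° stays -41.43°.
Negative ⇒ the second point lies to the west; separation 41.43°.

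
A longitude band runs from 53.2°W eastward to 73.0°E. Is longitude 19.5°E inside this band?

Band width going east from -53.2° to +73.0°: ((73.0 − -53.2) mod 360) = 126.2°.
Offset of +19.5° east of the west edge: ((19.5 − -53.2) mod 360) = 72.7°.
72.7° ≤ 126.2° ⇒ inside.

Yes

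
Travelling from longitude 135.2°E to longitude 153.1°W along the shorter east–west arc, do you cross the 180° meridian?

Yes

Naïve |-153.1 − 135.2| = 288.3° > 180°, so the shorter arc goes the other way round — across 180°.
Signed shortest Δλ = ((-153.1 − 135.2 + 180) mod 360) − 180 = 71.7°.
Going east by 71.7° from +135.2° passes through 180° before reaching -153.1°.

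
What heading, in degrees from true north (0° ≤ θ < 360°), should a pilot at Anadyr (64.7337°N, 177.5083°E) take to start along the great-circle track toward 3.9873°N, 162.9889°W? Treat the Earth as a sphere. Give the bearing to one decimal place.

Δλ = -162.9889 − 177.5083 = -340.4972°; wrapped into (−180°, 180°]: 19.5028°.
θ = atan2( sin Δλ · cos φ₂ , cos φ₁ · sin φ₂ − sin φ₁ · cos φ₂ · cos Δλ )
  = atan2(0.33304, -0.82070) = 157.913° → normalised to [0°, 360°): 157.913°.

157.9°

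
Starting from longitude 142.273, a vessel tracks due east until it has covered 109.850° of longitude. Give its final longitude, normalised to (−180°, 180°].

-107.877°

Start at +142.273°; shift +109.850° → +252.123°.
+252.123° lies outside (−180°, 180°]; subtract 360° → -107.877°.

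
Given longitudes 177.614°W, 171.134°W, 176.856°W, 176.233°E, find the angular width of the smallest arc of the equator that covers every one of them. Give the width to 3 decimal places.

12.633°

Sort the longitudes: -177.614°, -176.856°, -171.134°, +176.233°.
Eastward gaps between consecutive values (wrapping around): 0.758°, 5.722°, 347.367°, 6.153°.
Largest gap = 347.367° ⇒ minimal covering band is its complement: 360° − 347.367° = 12.633°.
Band runs from +176.233° eastward to -171.134°, crossing the antimeridian.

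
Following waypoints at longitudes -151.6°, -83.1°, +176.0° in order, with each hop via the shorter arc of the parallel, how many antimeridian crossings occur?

Leg 1: -151.6° → -83.1°, shortest Δλ = 68.5° (east) — does not cross 180°.
Leg 2: -83.1° → +176.0°, shortest Δλ = -100.9° (west) — crosses 180°.
Total crossings: 1.

1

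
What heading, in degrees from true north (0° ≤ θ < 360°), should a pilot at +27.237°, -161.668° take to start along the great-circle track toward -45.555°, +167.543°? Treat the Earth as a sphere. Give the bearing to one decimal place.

201.5°

Δλ = 167.543 − -161.668 = 329.211°; wrapped into (−180°, 180°]: -30.789°.
θ = atan2( sin Δλ · cos φ₂ , cos φ₁ · sin φ₂ − sin φ₁ · cos φ₂ · cos Δλ )
  = atan2(-0.35843, -0.91007) = -158.503° → normalised to [0°, 360°): 201.497°.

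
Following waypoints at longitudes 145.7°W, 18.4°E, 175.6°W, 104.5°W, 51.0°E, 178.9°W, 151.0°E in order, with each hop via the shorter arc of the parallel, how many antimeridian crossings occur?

3

Leg 1: -145.7° → +18.4°, shortest Δλ = 164.1° (east) — does not cross 180°.
Leg 2: +18.4° → -175.6°, shortest Δλ = 166.0° (east) — crosses 180°.
Leg 3: -175.6° → -104.5°, shortest Δλ = 71.1° (east) — does not cross 180°.
Leg 4: -104.5° → +51.0°, shortest Δλ = 155.5° (east) — does not cross 180°.
Leg 5: +51.0° → -178.9°, shortest Δλ = 130.1° (east) — crosses 180°.
Leg 6: -178.9° → +151.0°, shortest Δλ = -30.1° (west) — crosses 180°.
Total crossings: 3.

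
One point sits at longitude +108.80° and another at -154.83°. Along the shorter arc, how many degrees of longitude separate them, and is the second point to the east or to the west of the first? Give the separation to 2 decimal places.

96.37° east

Raw difference: -154.83 − 108.80 = -263.63°.
Normalise into (−180°, 180°]: -263.63° + 360° = 96.37°.
Positive ⇒ the second point lies to the east; separation 96.37°.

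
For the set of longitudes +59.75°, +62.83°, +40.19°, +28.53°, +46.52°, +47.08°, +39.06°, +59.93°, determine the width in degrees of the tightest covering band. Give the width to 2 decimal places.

34.30°

Sort the longitudes: +28.53°, +39.06°, +40.19°, +46.52°, +47.08°, +59.75°, +59.93°, +62.83°.
Eastward gaps between consecutive values (wrapping around): 10.53°, 1.13°, 6.33°, 0.56°, 12.67°, 0.18°, 2.90°, 325.70°.
Largest gap = 325.70° ⇒ minimal covering band is its complement: 360° − 325.70° = 34.30°.
Band runs from +28.53° eastward to +62.83°.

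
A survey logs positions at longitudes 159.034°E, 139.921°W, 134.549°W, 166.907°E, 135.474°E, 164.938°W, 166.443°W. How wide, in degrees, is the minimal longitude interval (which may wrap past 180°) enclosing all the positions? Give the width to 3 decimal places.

Sort the longitudes: -166.443°, -164.938°, -139.921°, -134.549°, +135.474°, +159.034°, +166.907°.
Eastward gaps between consecutive values (wrapping around): 1.505°, 25.017°, 5.372°, 270.023°, 23.560°, 7.873°, 26.650°.
Largest gap = 270.023° ⇒ minimal covering band is its complement: 360° − 270.023° = 89.977°.
Band runs from +135.474° eastward to -134.549°, crossing the antimeridian.

89.977°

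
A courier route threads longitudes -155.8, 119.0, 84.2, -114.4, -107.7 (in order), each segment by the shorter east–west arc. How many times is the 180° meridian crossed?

2

Leg 1: -155.8° → +119.0°, shortest Δλ = -85.2° (west) — crosses 180°.
Leg 2: +119.0° → +84.2°, shortest Δλ = -34.8° (west) — does not cross 180°.
Leg 3: +84.2° → -114.4°, shortest Δλ = 161.4° (east) — crosses 180°.
Leg 4: -114.4° → -107.7°, shortest Δλ = 6.7° (east) — does not cross 180°.
Total crossings: 2.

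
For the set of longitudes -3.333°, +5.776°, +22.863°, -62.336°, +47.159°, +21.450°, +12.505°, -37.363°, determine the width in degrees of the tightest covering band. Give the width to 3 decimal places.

109.495°

Sort the longitudes: -62.336°, -37.363°, -3.333°, +5.776°, +12.505°, +21.450°, +22.863°, +47.159°.
Eastward gaps between consecutive values (wrapping around): 24.973°, 34.030°, 9.109°, 6.729°, 8.945°, 1.413°, 24.296°, 250.505°.
Largest gap = 250.505° ⇒ minimal covering band is its complement: 360° − 250.505° = 109.495°.
Band runs from -62.336° eastward to +47.159°.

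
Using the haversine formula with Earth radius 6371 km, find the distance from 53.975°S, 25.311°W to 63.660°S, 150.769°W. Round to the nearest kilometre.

Δλ = -150.769 − -25.311 = -125.458°.
Δφ = -63.660 − -53.975 = -9.685°.
a = sin²(Δφ/2) + cos φ₁ · cos φ₂ · sin²(Δλ/2) = 0.213295.
c = 2·atan2(√a, √(1−a)) = 0.96013 rad → d = 6371·c ≈ 6117.01 km.

6117 km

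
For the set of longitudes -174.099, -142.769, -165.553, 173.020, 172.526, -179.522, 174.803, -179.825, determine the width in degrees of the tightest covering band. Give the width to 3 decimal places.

44.705°

Sort the longitudes: -179.825°, -179.522°, -174.099°, -165.553°, -142.769°, +172.526°, +173.020°, +174.803°.
Eastward gaps between consecutive values (wrapping around): 0.303°, 5.423°, 8.546°, 22.784°, 315.295°, 0.494°, 1.783°, 5.372°.
Largest gap = 315.295° ⇒ minimal covering band is its complement: 360° − 315.295° = 44.705°.
Band runs from +172.526° eastward to -142.769°, crossing the antimeridian.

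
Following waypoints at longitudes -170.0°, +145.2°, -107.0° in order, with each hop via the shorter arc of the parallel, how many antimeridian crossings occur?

Leg 1: -170.0° → +145.2°, shortest Δλ = -44.8° (west) — crosses 180°.
Leg 2: +145.2° → -107.0°, shortest Δλ = 107.8° (east) — crosses 180°.
Total crossings: 2.

2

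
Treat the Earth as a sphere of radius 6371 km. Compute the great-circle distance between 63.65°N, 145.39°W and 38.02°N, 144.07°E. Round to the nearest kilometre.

Δλ = 144.07 − -145.39 = 289.46°; wrapped into (−180°, 180°]: -70.54°.
Δφ = 38.02 − 63.65 = -25.63°.
a = sin²(Δφ/2) + cos φ₁ · cos φ₂ · sin²(Δλ/2) = 0.165784.
c = 2·atan2(√a, √(1−a)) = 0.83870 rad → d = 6371·c ≈ 5343.35 km.

5343 km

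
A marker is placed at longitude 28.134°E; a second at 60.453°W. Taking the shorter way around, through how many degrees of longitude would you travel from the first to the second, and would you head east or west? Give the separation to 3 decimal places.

Raw difference: -60.453 − 28.134 = -88.587°.
Normalise into (−180°, 180°]: -88.587° stays -88.587°.
Negative ⇒ the second point lies to the west; separation 88.587°.

88.587° west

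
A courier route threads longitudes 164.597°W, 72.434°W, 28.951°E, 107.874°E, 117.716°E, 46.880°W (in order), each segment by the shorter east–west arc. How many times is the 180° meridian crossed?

0

Leg 1: -164.597° → -72.434°, shortest Δλ = 92.163° (east) — does not cross 180°.
Leg 2: -72.434° → +28.951°, shortest Δλ = 101.385° (east) — does not cross 180°.
Leg 3: +28.951° → +107.874°, shortest Δλ = 78.923° (east) — does not cross 180°.
Leg 4: +107.874° → +117.716°, shortest Δλ = 9.842° (east) — does not cross 180°.
Leg 5: +117.716° → -46.880°, shortest Δλ = -164.596° (west) — does not cross 180°.
Total crossings: 0.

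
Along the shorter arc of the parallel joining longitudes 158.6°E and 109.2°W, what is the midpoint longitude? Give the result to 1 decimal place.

155.3°W

Signed shortest Δλ from +158.6° to -109.2° is +92.2°.
Midpoint longitude = +158.6° + (+92.2°)/2 = +158.6° + 46.1° = +204.7°.
Normalise into (−180°, 180°]: -155.3°.
(The naïve average (+158.6 + -109.2)/2 = 24.7° is on the wrong side of the globe.)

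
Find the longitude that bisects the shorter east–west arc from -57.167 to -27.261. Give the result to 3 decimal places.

-42.214°

Signed shortest Δλ from -57.167° to -27.261° is +29.906°.
Midpoint longitude = -57.167° + (+29.906°)/2 = -57.167° + 14.953° = -42.214°.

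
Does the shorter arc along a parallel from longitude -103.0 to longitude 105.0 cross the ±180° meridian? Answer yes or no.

Yes

Naïve |105.0 − -103.0| = 208.0° > 180°, so the shorter arc goes the other way round — across 180°.
Signed shortest Δλ = ((105.0 − -103.0 + 180) mod 360) − 180 = -152.0°.
Going west by 152.0° from -103.0° passes through 180° before reaching +105.0°.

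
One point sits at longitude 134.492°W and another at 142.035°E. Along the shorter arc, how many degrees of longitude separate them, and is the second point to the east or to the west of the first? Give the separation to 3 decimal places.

Raw difference: 142.035 − -134.492 = 276.527°.
Normalise into (−180°, 180°]: 276.527° − 360° = -83.473°.
Negative ⇒ the second point lies to the west; separation 83.473°.

83.473° west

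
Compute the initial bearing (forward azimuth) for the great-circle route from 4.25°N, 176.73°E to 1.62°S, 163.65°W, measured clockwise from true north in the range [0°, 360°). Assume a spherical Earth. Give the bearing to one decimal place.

Δλ = -163.65 − 176.73 = -340.38°; wrapped into (−180°, 180°]: 19.62°.
θ = atan2( sin Δλ · cos φ₂ , cos φ₁ · sin φ₂ − sin φ₁ · cos φ₂ · cos Δλ )
  = atan2(0.33565, -0.09797) = 106.272° → normalised to [0°, 360°): 106.272°.

106.3°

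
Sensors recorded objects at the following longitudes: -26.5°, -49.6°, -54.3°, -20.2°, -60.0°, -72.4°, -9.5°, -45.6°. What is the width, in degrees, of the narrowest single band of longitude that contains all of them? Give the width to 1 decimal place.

62.9°

Sort the longitudes: -72.4°, -60.0°, -54.3°, -49.6°, -45.6°, -26.5°, -20.2°, -9.5°.
Eastward gaps between consecutive values (wrapping around): 12.4°, 5.7°, 4.7°, 4.0°, 19.1°, 6.3°, 10.7°, 297.1°.
Largest gap = 297.1° ⇒ minimal covering band is its complement: 360° − 297.1° = 62.9°.
Band runs from -72.4° eastward to -9.5°.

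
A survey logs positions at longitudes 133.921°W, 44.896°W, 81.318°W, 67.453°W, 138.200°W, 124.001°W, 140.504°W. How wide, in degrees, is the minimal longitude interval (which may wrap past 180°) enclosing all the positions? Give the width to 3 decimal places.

Sort the longitudes: -140.504°, -138.200°, -133.921°, -124.001°, -81.318°, -67.453°, -44.896°.
Eastward gaps between consecutive values (wrapping around): 2.304°, 4.279°, 9.920°, 42.683°, 13.865°, 22.557°, 264.392°.
Largest gap = 264.392° ⇒ minimal covering band is its complement: 360° − 264.392° = 95.608°.
Band runs from -140.504° eastward to -44.896°.

95.608°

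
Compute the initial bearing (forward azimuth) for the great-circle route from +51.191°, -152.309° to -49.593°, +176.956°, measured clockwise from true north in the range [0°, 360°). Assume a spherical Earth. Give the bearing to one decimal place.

200.0°

Δλ = 176.956 − -152.309 = 329.265°; wrapped into (−180°, 180°]: -30.735°.
θ = atan2( sin Δλ · cos φ₂ , cos φ₁ · sin φ₂ − sin φ₁ · cos φ₂ · cos Δλ )
  = atan2(-0.33128, -0.91139) = -160.024° → normalised to [0°, 360°): 199.976°.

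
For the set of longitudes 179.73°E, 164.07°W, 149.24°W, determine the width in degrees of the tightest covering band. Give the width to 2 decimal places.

31.03°

Sort the longitudes: -164.07°, -149.24°, +179.73°.
Eastward gaps between consecutive values (wrapping around): 14.83°, 328.97°, 16.20°.
Largest gap = 328.97° ⇒ minimal covering band is its complement: 360° − 328.97° = 31.03°.
Band runs from +179.73° eastward to -149.24°, crossing the antimeridian.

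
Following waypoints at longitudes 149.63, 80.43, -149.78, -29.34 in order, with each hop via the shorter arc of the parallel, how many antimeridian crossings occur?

Leg 1: +149.63° → +80.43°, shortest Δλ = -69.2° (west) — does not cross 180°.
Leg 2: +80.43° → -149.78°, shortest Δλ = 129.79° (east) — crosses 180°.
Leg 3: -149.78° → -29.34°, shortest Δλ = 120.44° (east) — does not cross 180°.
Total crossings: 1.

1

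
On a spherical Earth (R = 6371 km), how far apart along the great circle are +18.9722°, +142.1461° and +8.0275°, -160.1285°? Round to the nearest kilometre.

6332 km

Δλ = -160.1285 − 142.1461 = -302.2746°; wrapped into (−180°, 180°]: 57.7254°.
Δφ = 8.0275 − 18.9722 = -10.9447°.
a = sin²(Δφ/2) + cos φ₁ · cos φ₂ · sin²(Δλ/2) = 0.227289.
c = 2·atan2(√a, √(1−a)) = 0.99390 rad → d = 6371·c ≈ 6332.15 km.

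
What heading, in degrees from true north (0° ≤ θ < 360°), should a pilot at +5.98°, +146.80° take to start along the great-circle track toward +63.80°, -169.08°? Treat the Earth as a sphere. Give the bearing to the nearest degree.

Δλ = -169.08 − 146.80 = -315.88°; wrapped into (−180°, 180°]: 44.12°.
θ = atan2( sin Δλ · cos φ₂ , cos φ₁ · sin φ₂ − sin φ₁ · cos φ₂ · cos Δλ )
  = atan2(0.30736, 0.85936) = 19.680° → normalised to [0°, 360°): 19.680°.

20°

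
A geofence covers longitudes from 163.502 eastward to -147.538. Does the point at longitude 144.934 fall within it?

Band width going east from +163.502° to -147.538°: ((-147.538 − 163.502) mod 360) = 48.960°.
Offset of +144.934° east of the west edge: ((144.934 − 163.502) mod 360) = 341.432°.
341.432° > 48.960° ⇒ outside.

No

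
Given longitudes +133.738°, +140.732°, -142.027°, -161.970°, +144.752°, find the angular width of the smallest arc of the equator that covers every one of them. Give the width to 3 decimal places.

Sort the longitudes: -161.970°, -142.027°, +133.738°, +140.732°, +144.752°.
Eastward gaps between consecutive values (wrapping around): 19.943°, 275.765°, 6.994°, 4.020°, 53.278°.
Largest gap = 275.765° ⇒ minimal covering band is its complement: 360° − 275.765° = 84.235°.
Band runs from +133.738° eastward to -142.027°, crossing the antimeridian.

84.235°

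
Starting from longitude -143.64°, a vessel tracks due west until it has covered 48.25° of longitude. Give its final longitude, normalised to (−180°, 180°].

+168.11°

Start at -143.64°; shift −48.25° → -191.89°.
-191.89° lies outside (−180°, 180°]; add 360° → +168.11°.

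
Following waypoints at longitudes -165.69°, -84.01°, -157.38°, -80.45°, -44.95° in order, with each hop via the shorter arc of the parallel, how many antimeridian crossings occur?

0

Leg 1: -165.69° → -84.01°, shortest Δλ = 81.68° (east) — does not cross 180°.
Leg 2: -84.01° → -157.38°, shortest Δλ = -73.37° (west) — does not cross 180°.
Leg 3: -157.38° → -80.45°, shortest Δλ = 76.93° (east) — does not cross 180°.
Leg 4: -80.45° → -44.95°, shortest Δλ = 35.5° (east) — does not cross 180°.
Total crossings: 0.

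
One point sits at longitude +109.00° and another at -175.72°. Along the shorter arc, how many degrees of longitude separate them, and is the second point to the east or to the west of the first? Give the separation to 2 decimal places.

Raw difference: -175.72 − 109.00 = -284.72°.
Normalise into (−180°, 180°]: -284.72° + 360° = 75.28°.
Positive ⇒ the second point lies to the east; separation 75.28°.

75.28° east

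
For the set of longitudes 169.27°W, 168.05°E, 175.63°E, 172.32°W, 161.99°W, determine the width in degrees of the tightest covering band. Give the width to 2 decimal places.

29.96°

Sort the longitudes: -172.32°, -169.27°, -161.99°, +168.05°, +175.63°.
Eastward gaps between consecutive values (wrapping around): 3.05°, 7.28°, 330.04°, 7.58°, 12.05°.
Largest gap = 330.04° ⇒ minimal covering band is its complement: 360° − 330.04° = 29.96°.
Band runs from +168.05° eastward to -161.99°, crossing the antimeridian.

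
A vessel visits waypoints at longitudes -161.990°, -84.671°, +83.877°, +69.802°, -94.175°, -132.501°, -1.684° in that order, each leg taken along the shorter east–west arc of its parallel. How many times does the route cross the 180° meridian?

Leg 1: -161.990° → -84.671°, shortest Δλ = 77.319° (east) — does not cross 180°.
Leg 2: -84.671° → +83.877°, shortest Δλ = 168.548° (east) — does not cross 180°.
Leg 3: +83.877° → +69.802°, shortest Δλ = -14.075° (west) — does not cross 180°.
Leg 4: +69.802° → -94.175°, shortest Δλ = -163.977° (west) — does not cross 180°.
Leg 5: -94.175° → -132.501°, shortest Δλ = -38.326° (west) — does not cross 180°.
Leg 6: -132.501° → -1.684°, shortest Δλ = 130.817° (east) — does not cross 180°.
Total crossings: 0.

0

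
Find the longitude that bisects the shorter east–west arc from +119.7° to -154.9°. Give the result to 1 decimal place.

Signed shortest Δλ from +119.7° to -154.9° is +85.4°.
Midpoint longitude = +119.7° + (+85.4°)/2 = +119.7° + 42.7° = +162.4°.
(The naïve average (+119.7 + -154.9)/2 = -17.6° is on the wrong side of the globe.)

+162.4°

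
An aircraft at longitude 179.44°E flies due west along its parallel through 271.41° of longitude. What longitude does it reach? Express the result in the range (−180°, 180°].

Start at +179.44°; shift −271.41° → -91.97°.
-91.97° already lies in (−180°, 180°].

91.97°W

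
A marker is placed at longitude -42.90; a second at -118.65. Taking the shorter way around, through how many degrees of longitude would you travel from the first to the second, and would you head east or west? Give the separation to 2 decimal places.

Raw difference: -118.65 − -42.90 = -75.75°.
Normalise into (−180°, 180°]: -75.75° stays -75.75°.
Negative ⇒ the second point lies to the west; separation 75.75°.

75.75° west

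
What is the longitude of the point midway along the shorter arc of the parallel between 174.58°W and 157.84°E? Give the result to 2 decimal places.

Signed shortest Δλ from -174.58° to +157.84° is -27.58°.
Midpoint longitude = -174.58° + (-27.58°)/2 = -174.58° − 13.79° = -188.37°.
Normalise into (−180°, 180°]: +171.63°.
(The naïve average (-174.58 + +157.84)/2 = -8.37° is on the wrong side of the globe.)

171.63°E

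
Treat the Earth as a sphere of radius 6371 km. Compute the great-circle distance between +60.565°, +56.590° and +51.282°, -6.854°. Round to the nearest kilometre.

3916 km

Δλ = -6.854 − 56.590 = -63.444°.
Δφ = 51.282 − 60.565 = -9.283°.
a = sin²(Δφ/2) + cos φ₁ · cos φ₂ · sin²(Δλ/2) = 0.091530.
c = 2·atan2(√a, √(1−a)) = 0.61471 rad → d = 6371·c ≈ 3916.32 km.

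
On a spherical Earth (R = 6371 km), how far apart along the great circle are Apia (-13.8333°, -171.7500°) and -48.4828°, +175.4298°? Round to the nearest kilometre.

Δλ = 175.4298 − -171.7500 = 347.1798°; wrapped into (−180°, 180°]: -12.8202°.
Δφ = -48.4828 − -13.8333 = -34.6495°.
a = sin²(Δφ/2) + cos φ₁ · cos φ₂ · sin²(Δλ/2) = 0.096700.
c = 2·atan2(√a, √(1−a)) = 0.63242 rad → d = 6371·c ≈ 4029.13 km.

4029 km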